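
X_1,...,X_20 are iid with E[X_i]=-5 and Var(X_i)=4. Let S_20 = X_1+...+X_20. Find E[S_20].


E[S_n] = n*E[X_1] = 20*-5 = -100

-100


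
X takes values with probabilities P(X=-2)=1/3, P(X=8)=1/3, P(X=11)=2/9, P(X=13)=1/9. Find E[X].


E[X] = sum(x * P(x))
= -2*1/3 + 8*1/3 + 11*2/9 + 13*1/9
= 53/9

53/9


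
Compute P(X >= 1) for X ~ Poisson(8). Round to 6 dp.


P(X>=1) = 1 - P(X<=0) = 1 - (e^(-8)*8^0/0!)
≈ 1 - 0.0003354626 = 0.9996645374
≈ 0.999665

0.999665


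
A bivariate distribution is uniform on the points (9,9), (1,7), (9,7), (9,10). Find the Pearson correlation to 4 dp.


Cov(X,Y) = 2.5000, Var(X) = 12.0000, Var(Y) = 1.6875
rho = Cov/(sqrt(VarX)*sqrt(VarY)) = 0.5556

0.5556


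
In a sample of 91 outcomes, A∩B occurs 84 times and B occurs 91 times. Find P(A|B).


P(A|B) = P(A∩B)/P(B) = (84/91)/(91/91) = 84/91 = 12/13

12/13


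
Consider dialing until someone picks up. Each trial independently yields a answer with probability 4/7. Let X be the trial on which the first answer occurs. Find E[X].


For geometric (trials until first success), E[X] = 1/p = 1/(4/7) = 7/4

7/4


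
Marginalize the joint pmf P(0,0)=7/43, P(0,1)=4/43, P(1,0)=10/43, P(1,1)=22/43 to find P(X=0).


P(X=0) = P(0,0)+P(0,1) = 7/43 + 4/43 = 11/43

11/43


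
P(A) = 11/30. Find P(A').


P(A') = 1 - P(A) = 1 - 11/30 = 19/30

19/30


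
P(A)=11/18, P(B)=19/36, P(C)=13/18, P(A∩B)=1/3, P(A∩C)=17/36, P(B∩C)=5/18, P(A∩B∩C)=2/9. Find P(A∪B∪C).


P(A∪B∪C) = P(A)+P(B)+P(C) - P(AB)-P(AC)-P(BC) + P(ABC)
= 11/18+19/36+13/18 - 1/3-17/36-5/18 + 2/9
= 1

1


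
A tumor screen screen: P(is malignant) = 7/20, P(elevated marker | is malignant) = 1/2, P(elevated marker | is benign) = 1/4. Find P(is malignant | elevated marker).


P(A) = P(A|B)P(B) + P(A|B')P(B') = 1/2*7/20 + 1/4*13/20 = 27/80
P(B|A) = P(A|B)P(B)/P(A) = (7/40)/(27/80) = 14/27

14/27


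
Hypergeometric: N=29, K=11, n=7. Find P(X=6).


P(X=6) = C(11,6)*C(18,1) / C(29,7)
= 462*18 / 1560780
= 8316/1560780 = 231/43355

231/43355


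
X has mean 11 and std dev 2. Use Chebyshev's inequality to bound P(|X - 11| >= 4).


k = 4/2 = 2
Chebyshev: P(|X-mu| >= k*sigma) <= 1/k^2 = 1/2^2 = 1/4

1/4


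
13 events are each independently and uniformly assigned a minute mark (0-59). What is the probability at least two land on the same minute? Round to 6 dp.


P(all different) = prod((60-i)/60 for i=0..12) = 0.246343
P(at least one match) = 1 - 0.246343 = 0.753657

0.753657


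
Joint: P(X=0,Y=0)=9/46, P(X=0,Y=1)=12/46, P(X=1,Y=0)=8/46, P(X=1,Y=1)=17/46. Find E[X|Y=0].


P(Y=0) = 17/46
E[X|Y=0] = (0*9 + 1*8)/17 = 8/17

8/17


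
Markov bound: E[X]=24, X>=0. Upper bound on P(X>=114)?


Markov: P(X >= a) <= E[X]/a
P(X >= 114) <= 24/114 = 4/19

4/19


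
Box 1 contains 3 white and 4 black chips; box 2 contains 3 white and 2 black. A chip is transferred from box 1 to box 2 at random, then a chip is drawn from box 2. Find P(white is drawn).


P(transfer white) = 3/7; P(transfer black) = 4/7
If white transferred: Urn II has 4 white of 6, so P(white|white moved) = 2/3
If black transferred: Urn II has 3 white of 6, so P(white|black moved) = 1/2
By total probability: P(white) = 3/7*2/3 + 4/7*1/2 = 4/7

4/7


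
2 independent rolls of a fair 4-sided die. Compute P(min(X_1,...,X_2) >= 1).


P(min >= 1) = P(all X_i >= 1) = (P(X_1 >= 1))^2
= (4/4)^2 = 1^2 = 1

1


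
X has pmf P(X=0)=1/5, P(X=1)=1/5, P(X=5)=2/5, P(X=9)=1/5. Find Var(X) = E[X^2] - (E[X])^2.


E[X] = 4, E[X^2] = 132/5
Var(X) = E[X^2] - (E[X])^2 = 132/5 - (4)^2 = 52/5

52/5


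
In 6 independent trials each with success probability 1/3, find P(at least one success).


P(at least one) = 1 - P(none)
P(none) = (1 - 1/3)^6 = (2/3)^6 = 64/729
P(at least one) = 1 - 64/729 = 665/729

665/729


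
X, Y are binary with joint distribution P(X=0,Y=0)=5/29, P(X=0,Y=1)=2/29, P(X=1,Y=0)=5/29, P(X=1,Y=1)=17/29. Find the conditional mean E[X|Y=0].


P(Y=0) = 10/29
E[X|Y=0] = (0*5 + 1*5)/10 = 5/10 = 1/2

1/2


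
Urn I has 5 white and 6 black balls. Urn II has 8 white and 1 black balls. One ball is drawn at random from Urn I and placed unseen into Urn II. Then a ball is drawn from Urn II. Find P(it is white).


P(transfer white) = 5/11; P(transfer black) = 6/11
If white transferred: Urn II has 9 white of 10, so P(white|white moved) = 9/10
If black transferred: Urn II has 8 white of 10, so P(white|black moved) = 4/5
By total probability: P(white) = 5/11*9/10 + 6/11*4/5 = 93/110

93/110


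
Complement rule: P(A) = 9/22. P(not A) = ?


P(A') = 1 - P(A) = 1 - 9/22 = 13/22

13/22


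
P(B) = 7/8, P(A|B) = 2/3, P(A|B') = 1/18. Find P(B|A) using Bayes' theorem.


P(A) = P(A|B)P(B) + P(A|B')P(B') = 2/3*7/8 + 1/18*1/8 = 85/144
P(B|A) = P(A|B)P(B)/P(A) = (7/12)/(85/144) = 84/85

84/85


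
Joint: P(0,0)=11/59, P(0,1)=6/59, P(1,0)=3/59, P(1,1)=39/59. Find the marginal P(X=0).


P(X=0) = P(0,0)+P(0,1) = 11/59 + 6/59 = 17/59

17/59


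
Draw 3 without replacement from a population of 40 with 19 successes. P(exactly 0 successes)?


P(X=0) = C(19,0)*C(21,3) / C(40,3)
= 1*1330 / 9880
= 1330/9880 = 7/52

7/52


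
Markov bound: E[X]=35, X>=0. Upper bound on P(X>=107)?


Markov: P(X >= a) <= E[X]/a
P(X >= 107) <= 35/107

35/107


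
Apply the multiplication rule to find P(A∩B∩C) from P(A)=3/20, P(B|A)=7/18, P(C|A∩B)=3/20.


P(A∩B∩C) = P(A) * P(B|A) * P(C|A∩B)
= 3/20 * 7/18 * 3/20
= 7/120 * 3/20 = 7/800

7/800


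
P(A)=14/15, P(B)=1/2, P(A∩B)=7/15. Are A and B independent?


P(A)*P(B) = 14/15*1/2 = 7/15
P(A∩B) = 7/15, which equals P(A)P(B), so independent

Yes, A and B are independent


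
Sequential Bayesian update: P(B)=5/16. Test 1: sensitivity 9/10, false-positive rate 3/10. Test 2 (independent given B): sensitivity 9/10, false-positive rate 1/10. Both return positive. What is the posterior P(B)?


After test 1: P(+) = 9/10*5/16 + 3/10*11/16 = 39/80
P(B|+) = (9/32)/(39/80) = 15/26
After test 2 (use post1 as new prior): P(+) = 9/10*15/26 + 1/10*11/26 = 73/130
P(B|+,+) = (27/52)/(73/130) = 135/146

135/146


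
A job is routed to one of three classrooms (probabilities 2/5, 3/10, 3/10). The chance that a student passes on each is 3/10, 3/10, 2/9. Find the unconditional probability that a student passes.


P(A) = P(A|B1)P(B1) + P(A|B2)P(B2) + P(A|B3)P(B3)
= 3/10*2/5 + 3/10*3/10 + 2/9*3/10
= 3/25 + 9/100 + 1/15 = 83/300

83/300


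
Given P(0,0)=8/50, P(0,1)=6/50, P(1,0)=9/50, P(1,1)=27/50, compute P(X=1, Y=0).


Read from table: P(X=1, Y=0) = 9/50

9/50


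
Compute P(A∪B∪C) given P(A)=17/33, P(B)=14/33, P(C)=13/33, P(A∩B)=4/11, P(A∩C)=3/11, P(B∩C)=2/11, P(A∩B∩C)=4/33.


P(A∪B∪C) = P(A)+P(B)+P(C) - P(AB)-P(AC)-P(BC) + P(ABC)
= 17/33+14/33+13/33 - 4/11-3/11-2/11 + 4/33
= 7/11

7/11


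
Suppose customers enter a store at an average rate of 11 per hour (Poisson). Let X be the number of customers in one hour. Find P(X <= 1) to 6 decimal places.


P(X<=1) = e^(-11)*11^0/0! + e^(-11)*11^1/1!
≈ 0.0000167017 + 0.0001837187
= 0.0002004204
≈ 0.000200

0.000200


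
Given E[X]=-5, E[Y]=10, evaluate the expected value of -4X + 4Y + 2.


E[-4X + 4Y + 2] = -4*E[X] + 4*E[Y] + 2
= (-4)*(-5) + (4)*(10) + (2)
= 20 + 40 + 2 = 62

62


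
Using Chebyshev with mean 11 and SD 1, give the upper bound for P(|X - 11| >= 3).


k = 3/1 = 3
Chebyshev: P(|X-mu| >= k*sigma) <= 1/k^2 = 1/3^2 = 1/9

1/9


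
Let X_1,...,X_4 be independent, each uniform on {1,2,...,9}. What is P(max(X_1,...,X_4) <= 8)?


P(max <= 8) = P(all X_i <= 8) = (P(X_1 <= 8))^4
= (8/9)^4 = 4096/6561

4096/6561


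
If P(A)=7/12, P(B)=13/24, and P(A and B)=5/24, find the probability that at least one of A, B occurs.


P(A∪B) = P(A) + P(B) - P(A∩B)
= 7/12 + 13/24 - 5/24 = 11/12

11/12


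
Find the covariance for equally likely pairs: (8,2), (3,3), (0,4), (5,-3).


E[X]=4, E[Y]=3/2, E[XY]=5/2
Cov(X,Y) = E[XY] - E[X]E[Y] = 5/2 - 4*3/2 = -7/2

-7/2


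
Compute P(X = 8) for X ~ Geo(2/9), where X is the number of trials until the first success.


P(X=8) = (1-p)^7 * p = (7/9)^7 * 2/9
= 823543/4782969 * 2/9 = 1647086/43046721

1647086/43046721


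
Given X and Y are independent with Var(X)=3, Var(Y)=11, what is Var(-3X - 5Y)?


Independence => Cov(X,Y)=0
Var(-3X - 5Y) = (-3)^2*Var(X) + (-5)^2*Var(Y)
= 9*3 + 25*11 = 302

302


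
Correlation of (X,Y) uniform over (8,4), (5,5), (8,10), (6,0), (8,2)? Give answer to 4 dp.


Cov(X,Y) = 1.2000, Var(X) = 1.6000, Var(Y) = 11.3600
rho = Cov/(sqrt(VarX)*sqrt(VarY)) = 0.2815

0.2815


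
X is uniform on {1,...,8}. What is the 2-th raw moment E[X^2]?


E[X^2] = (1/8) * sum(x^2 for x=1..8)
= 204/8 = 51/2

51/2


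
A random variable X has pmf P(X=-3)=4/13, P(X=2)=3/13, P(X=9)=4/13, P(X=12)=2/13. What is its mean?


E[X] = sum(x * P(x))
= -3*4/13 + 2*3/13 + 9*4/13 + 12*2/13
= 54/13

54/13


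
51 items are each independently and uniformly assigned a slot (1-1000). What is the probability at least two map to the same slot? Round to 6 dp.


P(all different) = prod((1000-i)/1000 for i=0..50) = 0.273345
P(at least one match) = 1 - 0.273345 = 0.726655

0.726655


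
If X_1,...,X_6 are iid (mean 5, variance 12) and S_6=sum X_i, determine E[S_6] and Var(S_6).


E[S_n] = n*mu = 6*5 = 30
Var(S_n) = n*sigma^2 = 6*12 = 72

E[S_6]=30, Var(S_6)=72


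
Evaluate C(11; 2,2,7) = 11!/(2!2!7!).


11! = 39916800
Denominator: 2!=2 * 2!=2 * 7!=5040
Coefficient = 39916800 / 20160 = 1980

1980


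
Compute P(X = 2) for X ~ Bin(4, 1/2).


P(X=2) = C(4,2) * p^2 * (1-p)^2
= 6 * 1/4 * 1/4
= 3/8

3/8


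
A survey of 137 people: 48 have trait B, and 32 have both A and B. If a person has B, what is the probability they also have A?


P(A|B) = P(A∩B)/P(B) = (32/137)/(48/137) = 32/48 = 2/3

2/3


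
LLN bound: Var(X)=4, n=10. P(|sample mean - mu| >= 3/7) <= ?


Var(Xbar) = Var(X)/n = 4/10
Chebyshev: P(|Xbar-mu| >= 3/7) <= Var(Xbar)/(3/7)^2 = (2/5)/(9/49) = 98/45
Bound exceeds 1, so trivial bound: 1

1


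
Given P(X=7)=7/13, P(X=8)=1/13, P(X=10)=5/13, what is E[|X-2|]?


E[|X-2|] = sum(g(x)*P(x))
= 5*7/13 + 6*1/13 + 8*5/13
= 81/13

81/13


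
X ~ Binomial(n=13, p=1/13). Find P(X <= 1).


P(X<=1) = P(X=0) + P(X=1)
= 106993205379072/302875106592253 + 8916100448256/23298085122481
= 222902511206400/302875106592253

222902511206400/302875106592253


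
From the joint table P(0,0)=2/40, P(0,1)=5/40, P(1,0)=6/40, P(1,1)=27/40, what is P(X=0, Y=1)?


Read from table: P(X=0, Y=1) = 5/40 = 1/8

1/8


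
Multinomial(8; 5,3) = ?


8! = 40320
Denominator: 5!=120 * 3!=6
Coefficient = 40320 / 720 = 56

56


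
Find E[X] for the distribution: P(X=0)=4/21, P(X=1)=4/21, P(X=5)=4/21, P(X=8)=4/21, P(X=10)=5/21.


E[X] = sum(x * P(x))
= 0*4/21 + 1*4/21 + 5*4/21 + 8*4/21 + 10*5/21
= 106/21

106/21


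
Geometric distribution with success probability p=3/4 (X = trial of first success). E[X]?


For geometric (trials until first success), E[X] = 1/p = 1/(3/4) = 4/3

4/3


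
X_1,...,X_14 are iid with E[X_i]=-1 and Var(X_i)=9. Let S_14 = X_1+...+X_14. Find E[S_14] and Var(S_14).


E[S_n] = n*mu = 14*-1 = -14
Var(S_n) = n*sigma^2 = 14*9 = 126

E[S_14]=-14, Var(S_14)=126


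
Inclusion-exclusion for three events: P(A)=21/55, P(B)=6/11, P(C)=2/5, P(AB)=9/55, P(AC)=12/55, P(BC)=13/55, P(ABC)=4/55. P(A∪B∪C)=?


P(A∪B∪C) = P(A)+P(B)+P(C) - P(AB)-P(AC)-P(BC) + P(ABC)
= 21/55+6/11+2/5 - 9/55-12/55-13/55 + 4/55
= 43/55

43/55


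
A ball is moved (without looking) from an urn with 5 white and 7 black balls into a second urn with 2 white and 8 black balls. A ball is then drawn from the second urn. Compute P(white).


P(transfer white) = 5/12; P(transfer black) = 7/12
If white transferred: Urn II has 3 white of 11, so P(white|white moved) = 3/11
If black transferred: Urn II has 2 white of 11, so P(white|black moved) = 2/11
By total probability: P(white) = 5/12*3/11 + 7/12*2/11 = 29/132

29/132


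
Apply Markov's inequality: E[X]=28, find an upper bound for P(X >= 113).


Markov: P(X >= a) <= E[X]/a
P(X >= 113) <= 28/113

28/113


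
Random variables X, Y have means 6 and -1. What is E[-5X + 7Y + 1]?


E[-5X + 7Y + 1] = -5*E[X] + 7*E[Y] + 1
= (-5)*(6) + (7)*(-1) + (1)
= -30 - 7 + 1 = -36

-36


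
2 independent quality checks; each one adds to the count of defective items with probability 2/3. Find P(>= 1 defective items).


P(at least one) = 1 - P(none)
P(none) = (1 - 2/3)^2 = (1/3)^2 = 1/9
P(at least one) = 1 - 1/9 = 8/9

8/9


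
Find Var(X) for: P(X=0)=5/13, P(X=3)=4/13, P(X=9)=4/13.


E[X] = 48/13, E[X^2] = 360/13
Var(X) = E[X^2] - (E[X])^2 = 360/13 - (48/13)^2 = 2376/169

2376/169


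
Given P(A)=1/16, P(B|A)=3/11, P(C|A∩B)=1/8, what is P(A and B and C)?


P(A∩B∩C) = P(A) * P(B|A) * P(C|A∩B)
= 1/16 * 3/11 * 1/8
= 3/176 * 1/8 = 3/1408

3/1408


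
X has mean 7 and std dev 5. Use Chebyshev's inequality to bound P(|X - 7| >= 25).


k = 25/5 = 5
Chebyshev: P(|X-mu| >= k*sigma) <= 1/k^2 = 1/5^2 = 1/25

1/25


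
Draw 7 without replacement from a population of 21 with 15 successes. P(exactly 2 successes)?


P(X=2) = C(15,2)*C(6,5) / C(21,7)
= 105*6 / 116280
= 630/116280 = 7/1292

7/1292


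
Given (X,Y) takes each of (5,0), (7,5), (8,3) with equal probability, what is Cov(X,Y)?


E[X]=20/3, E[Y]=8/3, E[XY]=59/3
Cov(X,Y) = E[XY] - E[X]E[Y] = 59/3 - 20/3*8/3 = 17/9

17/9


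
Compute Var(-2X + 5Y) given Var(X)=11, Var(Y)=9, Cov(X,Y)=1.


Var(-2X + 5Y) = (-2)^2*Var(X) + 5^2*Var(Y) + 2*(-2)*5*Cov(X,Y)
= 4*11 + 25*9 - 20*1
= 44 + 225 - 20 = 249

249


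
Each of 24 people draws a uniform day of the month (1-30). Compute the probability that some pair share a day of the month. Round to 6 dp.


P(all different) = prod((30-i)/30 for i=0..23) = 0.000001
P(at least one match) = 1 - 0.000001 = 0.999999

0.999999


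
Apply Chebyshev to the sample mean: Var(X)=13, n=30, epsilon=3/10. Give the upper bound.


Var(Xbar) = Var(X)/n = 13/30
Chebyshev: P(|Xbar-mu| >= 3/10) <= Var(Xbar)/(3/10)^2 = (13/30)/(9/100) = 130/27
Bound exceeds 1, so trivial bound: 1

1


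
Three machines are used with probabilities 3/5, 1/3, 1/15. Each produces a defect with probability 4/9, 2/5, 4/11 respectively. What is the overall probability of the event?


P(A) = P(A|B1)P(B1) + P(A|B2)P(B2) + P(A|B3)P(B3)
= 4/9*3/5 + 2/5*1/3 + 4/11*1/15
= 4/15 + 2/15 + 4/165 = 14/33

14/33


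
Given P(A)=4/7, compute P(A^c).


P(A') = 1 - P(A) = 1 - 4/7 = 3/7

3/7


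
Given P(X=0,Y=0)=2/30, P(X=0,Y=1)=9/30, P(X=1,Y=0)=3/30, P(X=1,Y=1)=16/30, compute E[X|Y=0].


P(Y=0) = 5/30
E[X|Y=0] = (0*2 + 1*3)/5 = 3/5

3/5


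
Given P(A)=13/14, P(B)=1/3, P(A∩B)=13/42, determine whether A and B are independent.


P(A)*P(B) = 13/14*1/3 = 13/42
P(A∩B) = 13/42, which equals P(A)P(B), so independent

Yes, A and B are independent


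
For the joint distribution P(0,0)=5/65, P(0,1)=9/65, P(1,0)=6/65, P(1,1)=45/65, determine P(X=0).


P(X=0) = P(0,0)+P(0,1) = 5/65 + 9/65 = 14/65

14/65


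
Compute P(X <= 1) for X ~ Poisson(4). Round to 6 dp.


P(X<=1) = e^(-4)*4^0/0! + e^(-4)*4^1/1!
≈ 0.0183156389 + 0.0732625556
= 0.0915781945
≈ 0.091578

0.091578


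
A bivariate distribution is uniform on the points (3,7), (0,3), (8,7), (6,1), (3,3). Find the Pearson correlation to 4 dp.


Cov(X,Y) = 1.6000, Var(X) = 7.6000, Var(Y) = 5.7600
rho = Cov/(sqrt(VarX)*sqrt(VarY)) = 0.2418

0.2418


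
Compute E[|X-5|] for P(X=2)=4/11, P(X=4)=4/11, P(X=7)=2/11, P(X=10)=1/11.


E[|X-5|] = sum(g(x)*P(x))
= 3*4/11 + 1*4/11 + 2*2/11 + 5*1/11
= 25/11

25/11


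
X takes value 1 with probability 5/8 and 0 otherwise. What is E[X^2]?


For Bernoulli: X in {0,1}
E[X^2] = 0^2*(1-5/8) + 1^2*5/8 = 5/8

5/8


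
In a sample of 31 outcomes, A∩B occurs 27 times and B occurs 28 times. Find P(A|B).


P(A|B) = P(A∩B)/P(B) = (27/31)/(28/31) = 27/28

27/28


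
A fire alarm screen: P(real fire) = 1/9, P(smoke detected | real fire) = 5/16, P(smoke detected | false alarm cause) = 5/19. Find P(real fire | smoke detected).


P(A) = P(A|B)P(B) + P(A|B')P(B') = 5/16*1/9 + 5/19*8/9 = 245/912
P(B|A) = P(A|B)P(B)/P(A) = (5/144)/(245/912) = 19/147

19/147


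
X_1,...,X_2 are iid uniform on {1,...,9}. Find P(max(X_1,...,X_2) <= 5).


P(max <= 5) = P(all X_i <= 5) = (P(X_1 <= 5))^2
= (5/9)^2 = 25/81

25/81


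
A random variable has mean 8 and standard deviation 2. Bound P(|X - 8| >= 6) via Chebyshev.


k = 6/2 = 3
Chebyshev: P(|X-mu| >= k*sigma) <= 1/k^2 = 1/3^2 = 1/9

1/9


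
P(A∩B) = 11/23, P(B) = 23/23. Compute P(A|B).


P(A|B) = P(A∩B)/P(B) = (11/23)/(23/23) = 11/23

11/23


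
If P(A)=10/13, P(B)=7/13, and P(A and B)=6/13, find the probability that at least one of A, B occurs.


P(A∪B) = P(A) + P(B) - P(A∩B)
= 10/13 + 7/13 - 6/13 = 11/13

11/13


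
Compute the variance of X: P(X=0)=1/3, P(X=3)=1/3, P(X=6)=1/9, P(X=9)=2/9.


E[X] = 11/3, E[X^2] = 25
Var(X) = E[X^2] - (E[X])^2 = 25 - (11/3)^2 = 104/9

104/9


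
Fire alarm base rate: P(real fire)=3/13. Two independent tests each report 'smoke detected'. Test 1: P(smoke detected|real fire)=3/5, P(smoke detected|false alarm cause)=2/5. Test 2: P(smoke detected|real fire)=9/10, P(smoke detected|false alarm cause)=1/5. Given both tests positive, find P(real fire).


After test 1: P(+) = 3/5*3/13 + 2/5*10/13 = 29/65
P(B|+) = (9/65)/(29/65) = 9/29
After test 2 (use post1 as new prior): P(+) = 9/10*9/29 + 1/5*20/29 = 121/290
P(B|+,+) = (81/290)/(121/290) = 81/121

81/121


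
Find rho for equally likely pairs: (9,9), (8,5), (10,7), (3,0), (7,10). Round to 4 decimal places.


Cov(X,Y) = 6.3200, Var(X) = 5.8400, Var(Y) = 12.5600
rho = Cov/(sqrt(VarX)*sqrt(VarY)) = 0.7379

0.7379


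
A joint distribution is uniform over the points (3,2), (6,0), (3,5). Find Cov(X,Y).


E[X]=4, E[Y]=7/3, E[XY]=7
Cov(X,Y) = E[XY] - E[X]E[Y] = 7 - 4*7/3 = -7/3

-7/3


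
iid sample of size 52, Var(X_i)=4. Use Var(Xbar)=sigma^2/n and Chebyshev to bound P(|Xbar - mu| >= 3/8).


Var(Xbar) = Var(X)/n = 4/52
Chebyshev: P(|Xbar-mu| >= 3/8) <= Var(Xbar)/(3/8)^2 = (1/13)/(9/64) = 64/117

64/117


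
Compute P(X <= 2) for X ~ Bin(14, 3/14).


P(X<=2) = P(X=0) + P(X=1) + P(X=2)
= 379749833583241/11112006825558016 + 103568136431793/793714773254144 + 367196120076357/1587429546508288
= 2200038292081421/5556003412779008

2200038292081421/5556003412779008


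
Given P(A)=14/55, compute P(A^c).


P(A') = 1 - P(A) = 1 - 14/55 = 41/55

41/55


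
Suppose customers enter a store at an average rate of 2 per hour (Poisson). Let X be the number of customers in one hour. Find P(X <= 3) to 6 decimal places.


P(X<=3) = e^(-2)*2^0/0! + e^(-2)*2^1/1! + e^(-2)*2^2/2! + e^(-2)*2^3/3!
≈ 0.1353352832 + 0.2706705665 + 0.2706705665 + 0.1804470443
= 0.8571234605
≈ 0.857123

0.857123


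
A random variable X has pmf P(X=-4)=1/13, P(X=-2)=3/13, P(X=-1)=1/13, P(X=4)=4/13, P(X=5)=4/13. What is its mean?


E[X] = sum(x * P(x))
= -4*1/13 - 2*3/13 - 1*1/13 + 4*4/13 + 5*4/13
= 25/13

25/13


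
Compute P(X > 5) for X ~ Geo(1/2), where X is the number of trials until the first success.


P(X > 5) = P(first 5 trials all fail) = (1-p)^5 = (1/2)^5 = 1/32

1/32


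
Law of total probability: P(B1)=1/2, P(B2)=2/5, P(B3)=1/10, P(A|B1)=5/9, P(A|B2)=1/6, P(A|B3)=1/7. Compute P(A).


P(A) = P(A|B1)P(B1) + P(A|B2)P(B2) + P(A|B3)P(B3)
= 5/9*1/2 + 1/6*2/5 + 1/7*1/10
= 5/18 + 1/15 + 1/70 = 113/315

113/315


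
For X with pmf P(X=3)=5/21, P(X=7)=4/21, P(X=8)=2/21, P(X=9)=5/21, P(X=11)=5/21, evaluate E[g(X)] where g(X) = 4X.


E[4X] = sum(g(x)*P(x))
= 12*5/21 + 28*4/21 + 32*2/21 + 36*5/21 + 44*5/21
= 212/7

212/7


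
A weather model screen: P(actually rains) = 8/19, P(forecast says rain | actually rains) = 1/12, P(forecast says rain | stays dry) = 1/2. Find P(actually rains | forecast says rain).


P(A) = P(A|B)P(B) + P(A|B')P(B') = 1/12*8/19 + 1/2*11/19 = 37/114
P(B|A) = P(A|B)P(B)/P(A) = (2/57)/(37/114) = 4/37

4/37


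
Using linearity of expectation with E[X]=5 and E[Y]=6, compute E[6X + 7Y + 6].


E[6X + 7Y + 6] = 6*E[X] + 7*E[Y] + 6
= (6)*(5) + (7)*(6) + (6)
= 30 + 42 + 6 = 78

78


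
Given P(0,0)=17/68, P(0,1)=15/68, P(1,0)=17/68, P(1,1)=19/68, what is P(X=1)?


P(X=1) = P(1,0)+P(1,1) = 17/68 + 19/68 = 36/68 = 9/17

9/17


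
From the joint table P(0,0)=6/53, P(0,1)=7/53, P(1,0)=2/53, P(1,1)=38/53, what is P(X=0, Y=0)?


Read from table: P(X=0, Y=0) = 6/53

6/53


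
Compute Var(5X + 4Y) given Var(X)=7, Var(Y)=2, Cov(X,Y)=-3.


Var(5X + 4Y) = 5^2*Var(X) + 4^2*Var(Y) + 2*5*4*Cov(X,Y)
= 25*7 + 16*2 + 40*(-3)
= 175 + 32 - 120 = 87

87


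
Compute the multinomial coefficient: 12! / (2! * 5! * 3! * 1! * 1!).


12! = 479001600
Denominator: 2!=2 * 5!=120 * 3!=6 * 1!=1 * 1!=1
Coefficient = 479001600 / 1440 = 332640

332640


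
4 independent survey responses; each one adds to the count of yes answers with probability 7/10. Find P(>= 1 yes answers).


P(at least one) = 1 - P(none)
P(none) = (1 - 7/10)^4 = (3/10)^4 = 81/10000
P(at least one) = 1 - 81/10000 = 9919/10000

9919/10000


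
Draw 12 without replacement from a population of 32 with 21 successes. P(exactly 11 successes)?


P(X=11) = C(21,11)*C(11,1) / C(32,12)
= 352716*11 / 225792840
= 3879876/225792840 = 3553/206770

3553/206770


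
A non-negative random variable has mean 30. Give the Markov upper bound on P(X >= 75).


Markov: P(X >= a) <= E[X]/a
P(X >= 75) <= 30/75 = 2/5

2/5


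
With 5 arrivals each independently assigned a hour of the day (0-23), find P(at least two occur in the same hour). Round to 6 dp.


P(all different) = prod((24-i)/24 for i=0..4) = 0.640553
P(at least one match) = 1 - 0.640553 = 0.359447

0.359447


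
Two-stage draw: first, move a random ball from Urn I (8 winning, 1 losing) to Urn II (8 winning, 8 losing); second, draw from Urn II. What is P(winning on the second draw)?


P(transfer winning) = 8/9; P(transfer losing) = 1/9
If winning transferred: Urn II has 9 winning of 17, so P(winning|winning moved) = 9/17
If losing transferred: Urn II has 8 winning of 17, so P(winning|losing moved) = 8/17
By total probability: P(winning) = 8/9*9/17 + 1/9*8/17 = 80/153

80/153


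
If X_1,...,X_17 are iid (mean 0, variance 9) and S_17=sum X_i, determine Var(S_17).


By independence, Var(S_n) = n*Var(X_1) = 17*9 = 153

153


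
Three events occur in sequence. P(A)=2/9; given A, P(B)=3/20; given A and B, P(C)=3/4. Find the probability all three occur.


P(A∩B∩C) = P(A) * P(B|A) * P(C|A∩B)
= 2/9 * 3/20 * 3/4
= 1/30 * 3/4 = 1/40

1/40


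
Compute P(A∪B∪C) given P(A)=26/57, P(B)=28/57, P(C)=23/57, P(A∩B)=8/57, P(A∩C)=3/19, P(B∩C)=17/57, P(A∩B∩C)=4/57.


P(A∪B∪C) = P(A)+P(B)+P(C) - P(AB)-P(AC)-P(BC) + P(ABC)
= 26/57+28/57+23/57 - 8/57-3/19-17/57 + 4/57
= 47/57

47/57


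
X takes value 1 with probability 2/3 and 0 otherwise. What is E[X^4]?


For Bernoulli: X in {0,1}
E[X^4] = 0^4*(1-2/3) + 1^4*2/3 = 2/3

2/3


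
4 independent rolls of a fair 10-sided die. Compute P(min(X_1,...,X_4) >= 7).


P(min >= 7) = P(all X_i >= 7) = (P(X_1 >= 7))^4
= (4/10)^4 = (2/5)^4 = 16/625

16/625


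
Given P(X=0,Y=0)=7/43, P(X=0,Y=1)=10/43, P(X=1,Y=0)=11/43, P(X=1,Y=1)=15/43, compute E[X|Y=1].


P(Y=1) = 25/43
E[X|Y=1] = (0*10 + 1*15)/25 = 15/25 = 3/5

3/5


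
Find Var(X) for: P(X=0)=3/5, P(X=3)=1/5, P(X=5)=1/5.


E[X] = 8/5, E[X^2] = 34/5
Var(X) = E[X^2] - (E[X])^2 = 34/5 - (8/5)^2 = 106/25

106/25


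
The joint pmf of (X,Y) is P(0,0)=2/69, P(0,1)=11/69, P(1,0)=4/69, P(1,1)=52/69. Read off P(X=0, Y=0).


Read from table: P(X=0, Y=0) = 2/69

2/69


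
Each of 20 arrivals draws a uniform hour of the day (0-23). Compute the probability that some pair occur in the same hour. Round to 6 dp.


P(all different) = prod((24-i)/24 for i=0..19) = 0.000006
P(at least one match) = 1 - 0.000006 = 0.999994

0.999994


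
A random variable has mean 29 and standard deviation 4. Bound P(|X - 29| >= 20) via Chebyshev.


k = 20/4 = 5
Chebyshev: P(|X-mu| >= k*sigma) <= 1/k^2 = 1/5^2 = 1/25

1/25


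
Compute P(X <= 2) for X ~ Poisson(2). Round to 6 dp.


P(X<=2) = e^(-2)*2^0/0! + e^(-2)*2^1/1! + e^(-2)*2^2/2!
≈ 0.1353352832 + 0.2706705665 + 0.2706705665
= 0.6766764162
≈ 0.676676

0.676676


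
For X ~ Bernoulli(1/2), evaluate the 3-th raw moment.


For Bernoulli: X in {0,1}
E[X^3] = 0^3*(1-1/2) + 1^3*1/2 = 1/2

1/2


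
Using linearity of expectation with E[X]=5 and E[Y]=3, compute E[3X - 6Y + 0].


E[3X - 6Y + 0] = 3*E[X] - 6*E[Y] + 0
= (3)*(5) + (-6)*(3) + (0)
= 15 - 18 + 0 = -3

-3


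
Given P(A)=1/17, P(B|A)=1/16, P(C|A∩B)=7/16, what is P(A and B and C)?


P(A∩B∩C) = P(A) * P(B|A) * P(C|A∩B)
= 1/17 * 1/16 * 7/16
= 1/272 * 7/16 = 7/4352

7/4352


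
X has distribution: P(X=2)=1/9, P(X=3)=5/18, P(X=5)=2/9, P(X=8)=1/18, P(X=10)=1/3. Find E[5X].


E[5X] = sum(g(x)*P(x))
= 10*1/9 + 15*5/18 + 25*2/9 + 40*1/18 + 50*1/3
= 535/18

535/18


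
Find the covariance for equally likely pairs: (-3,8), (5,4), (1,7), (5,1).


E[X]=2, E[Y]=5, E[XY]=2
Cov(X,Y) = E[XY] - E[X]E[Y] = 2 - 2*5 = -8

-8


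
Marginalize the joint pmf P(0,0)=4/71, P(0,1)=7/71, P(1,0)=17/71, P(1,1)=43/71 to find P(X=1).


P(X=1) = P(1,0)+P(1,1) = 17/71 + 43/71 = 60/71

60/71


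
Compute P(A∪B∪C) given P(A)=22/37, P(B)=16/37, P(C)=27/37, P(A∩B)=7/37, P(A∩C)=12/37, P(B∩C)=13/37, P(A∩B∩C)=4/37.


P(A∪B∪C) = P(A)+P(B)+P(C) - P(AB)-P(AC)-P(BC) + P(ABC)
= 22/37+16/37+27/37 - 7/37-12/37-13/37 + 4/37
= 1

1


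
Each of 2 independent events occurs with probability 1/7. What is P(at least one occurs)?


P(at least one) = 1 - P(none)
P(none) = (1 - 1/7)^2 = (6/7)^2 = 36/49
P(at least one) = 1 - 36/49 = 13/49

13/49


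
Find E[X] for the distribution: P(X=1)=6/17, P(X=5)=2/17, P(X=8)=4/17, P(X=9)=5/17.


E[X] = sum(x * P(x))
= 1*6/17 + 5*2/17 + 8*4/17 + 9*5/17
= 93/17

93/17


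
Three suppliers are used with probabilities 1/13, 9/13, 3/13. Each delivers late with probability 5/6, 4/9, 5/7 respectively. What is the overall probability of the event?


P(A) = P(A|B1)P(B1) + P(A|B2)P(B2) + P(A|B3)P(B3)
= 5/6*1/13 + 4/9*9/13 + 5/7*3/13
= 5/78 + 4/13 + 15/91 = 293/546

293/546


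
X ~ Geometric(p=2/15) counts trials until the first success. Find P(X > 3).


P(X > 3) = P(first 3 trials all fail) = (1-p)^3 = (13/15)^3 = 2197/3375

2197/3375


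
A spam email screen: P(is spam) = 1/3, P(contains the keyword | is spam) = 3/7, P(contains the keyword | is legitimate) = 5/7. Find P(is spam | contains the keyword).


P(A) = P(A|B)P(B) + P(A|B')P(B') = 3/7*1/3 + 5/7*2/3 = 13/21
P(B|A) = P(A|B)P(B)/P(A) = (1/7)/(13/21) = 3/13

3/13


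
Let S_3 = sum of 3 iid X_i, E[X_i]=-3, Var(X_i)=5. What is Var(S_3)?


By independence, Var(S_n) = n*Var(X_1) = 3*5 = 15

15


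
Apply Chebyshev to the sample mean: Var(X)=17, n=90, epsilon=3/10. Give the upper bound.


Var(Xbar) = Var(X)/n = 17/90
Chebyshev: P(|Xbar-mu| >= 3/10) <= Var(Xbar)/(3/10)^2 = (17/90)/(9/100) = 170/81
Bound exceeds 1, so trivial bound: 1

1


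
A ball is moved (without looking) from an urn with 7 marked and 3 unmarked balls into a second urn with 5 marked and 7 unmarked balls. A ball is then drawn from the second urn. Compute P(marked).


P(transfer marked) = 7/10; P(transfer unmarked) = 3/10
If marked transferred: Urn II has 6 marked of 13, so P(marked|marked moved) = 6/13
If unmarked transferred: Urn II has 5 marked of 13, so P(marked|unmarked moved) = 5/13
By total probability: P(marked) = 7/10*6/13 + 3/10*5/13 = 57/130

57/130


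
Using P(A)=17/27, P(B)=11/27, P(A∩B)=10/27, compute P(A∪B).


P(A∪B) = P(A) + P(B) - P(A∩B)
= 17/27 + 11/27 - 10/27 = 2/3

2/3


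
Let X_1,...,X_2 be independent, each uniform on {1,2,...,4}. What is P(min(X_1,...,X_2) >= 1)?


P(min >= 1) = P(all X_i >= 1) = (P(X_1 >= 1))^2
= (4/4)^2 = 1^2 = 1

1


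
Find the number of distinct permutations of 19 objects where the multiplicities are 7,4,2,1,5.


19! = 121645100408832000
Denominator: 7!=5040 * 4!=24 * 2!=2 * 1!=1 * 5!=120
Coefficient = 121645100408832000 / 29030400 = 4190266080

4190266080


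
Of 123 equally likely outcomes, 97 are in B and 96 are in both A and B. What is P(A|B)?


P(A|B) = P(A∩B)/P(B) = (96/123)/(97/123) = 96/97

96/97


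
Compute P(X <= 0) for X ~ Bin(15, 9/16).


P(X<=0) = P(X=0)
= 4747561509943/1152921504606846976
= 4747561509943/1152921504606846976

4747561509943/1152921504606846976


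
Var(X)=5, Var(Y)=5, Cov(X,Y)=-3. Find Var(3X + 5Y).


Var(3X + 5Y) = 3^2*Var(X) + 5^2*Var(Y) + 2*3*5*Cov(X,Y)
= 9*5 + 25*5 + 30*(-3)
= 45 + 125 - 90 = 80

80


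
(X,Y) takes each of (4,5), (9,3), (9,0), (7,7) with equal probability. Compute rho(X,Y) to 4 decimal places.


Cov(X,Y) = -3.1875, Var(X) = 4.1875, Var(Y) = 6.6875
rho = Cov/(sqrt(VarX)*sqrt(VarY)) = -0.6023

-0.6023


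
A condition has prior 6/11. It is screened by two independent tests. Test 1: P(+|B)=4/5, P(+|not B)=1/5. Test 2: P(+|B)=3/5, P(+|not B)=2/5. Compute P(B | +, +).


After test 1: P(+) = 4/5*6/11 + 1/5*5/11 = 29/55
P(B|+) = (24/55)/(29/55) = 24/29
After test 2 (use post1 as new prior): P(+) = 3/5*24/29 + 2/5*5/29 = 82/145
P(B|+,+) = (72/145)/(82/145) = 36/41

36/41


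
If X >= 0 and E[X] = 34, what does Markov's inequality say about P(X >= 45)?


Markov: P(X >= a) <= E[X]/a
P(X >= 45) <= 34/45

34/45


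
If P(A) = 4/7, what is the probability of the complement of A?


P(A') = 1 - P(A) = 1 - 4/7 = 3/7

3/7


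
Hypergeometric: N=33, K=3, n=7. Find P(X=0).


P(X=0) = C(3,0)*C(30,7) / C(33,7)
= 1*2035800 / 4272048
= 2035800/4272048 = 325/682

325/682


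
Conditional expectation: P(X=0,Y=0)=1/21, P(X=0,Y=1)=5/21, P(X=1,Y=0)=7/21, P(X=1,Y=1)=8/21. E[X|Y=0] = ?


P(Y=0) = 8/21
E[X|Y=0] = (0*1 + 1*7)/8 = 7/8

7/8


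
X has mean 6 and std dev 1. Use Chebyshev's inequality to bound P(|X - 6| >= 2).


k = 2/1 = 2
Chebyshev: P(|X-mu| >= k*sigma) <= 1/k^2 = 1/2^2 = 1/4

1/4


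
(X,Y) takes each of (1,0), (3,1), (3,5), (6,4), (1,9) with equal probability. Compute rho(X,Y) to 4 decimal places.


Cov(X,Y) = -0.4400, Var(X) = 3.3600, Var(Y) = 10.1600
rho = Cov/(sqrt(VarX)*sqrt(VarY)) = -0.0753

-0.0753


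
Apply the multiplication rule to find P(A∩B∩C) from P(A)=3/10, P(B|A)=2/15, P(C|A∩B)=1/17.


P(A∩B∩C) = P(A) * P(B|A) * P(C|A∩B)
= 3/10 * 2/15 * 1/17
= 1/25 * 1/17 = 1/425

1/425


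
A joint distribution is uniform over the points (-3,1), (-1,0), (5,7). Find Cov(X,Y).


E[X]=1/3, E[Y]=8/3, E[XY]=32/3
Cov(X,Y) = E[XY] - E[X]E[Y] = 32/3 - 1/3*8/3 = 88/9

88/9


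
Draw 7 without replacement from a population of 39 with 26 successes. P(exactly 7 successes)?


P(X=7) = C(26,7)*C(13,0) / C(39,7)
= 657800*1 / 15380937
= 657800/15380937 = 4600/107559

4600/107559


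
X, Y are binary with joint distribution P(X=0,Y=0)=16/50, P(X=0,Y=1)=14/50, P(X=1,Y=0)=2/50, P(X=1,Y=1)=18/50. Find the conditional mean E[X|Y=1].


P(Y=1) = 32/50
E[X|Y=1] = (0*14 + 1*18)/32 = 18/32 = 9/16

9/16


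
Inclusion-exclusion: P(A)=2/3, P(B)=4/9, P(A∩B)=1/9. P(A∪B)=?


P(A∪B) = P(A) + P(B) - P(A∩B)
= 2/3 + 4/9 - 1/9 = 1

1


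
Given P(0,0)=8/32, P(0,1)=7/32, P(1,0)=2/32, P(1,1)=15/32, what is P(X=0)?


P(X=0) = P(0,0)+P(0,1) = 8/32 + 7/32 = 15/32

15/32


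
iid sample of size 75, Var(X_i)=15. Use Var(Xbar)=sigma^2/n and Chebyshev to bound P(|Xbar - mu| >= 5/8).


Var(Xbar) = Var(X)/n = 15/75
Chebyshev: P(|Xbar-mu| >= 5/8) <= Var(Xbar)/(5/8)^2 = (1/5)/(25/64) = 64/125

64/125


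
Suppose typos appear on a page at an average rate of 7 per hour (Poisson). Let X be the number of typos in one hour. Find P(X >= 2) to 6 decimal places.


P(X>=2) = 1 - P(X<=1) = 1 - (e^(-7)*7^0/0! + e^(-7)*7^1/1!)
≈ 1 - (0.0009118820 + 0.0063831738)
= 1 - 0.0072950558 = 0.9927049442
≈ 0.992705

0.992705


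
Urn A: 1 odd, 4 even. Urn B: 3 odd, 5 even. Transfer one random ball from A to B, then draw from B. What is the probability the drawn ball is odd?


P(transfer odd) = 1/5; P(transfer even) = 4/5
If odd transferred: Urn II has 4 odd of 9, so P(odd|odd moved) = 4/9
If even transferred: Urn II has 3 odd of 9, so P(odd|even moved) = 1/3
By total probability: P(odd) = 1/5*4/9 + 4/5*1/3 = 16/45

16/45


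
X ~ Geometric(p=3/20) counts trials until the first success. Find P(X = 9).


P(X=9) = (1-p)^8 * p = (17/20)^8 * 3/20
= 6975757441/25600000000 * 3/20 = 20927272323/512000000000

20927272323/512000000000


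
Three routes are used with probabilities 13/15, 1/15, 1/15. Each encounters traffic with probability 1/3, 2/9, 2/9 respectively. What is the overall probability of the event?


P(A) = P(A|B1)P(B1) + P(A|B2)P(B2) + P(A|B3)P(B3)
= 1/3*13/15 + 2/9*1/15 + 2/9*1/15
= 13/45 + 2/135 + 2/135 = 43/135

43/135


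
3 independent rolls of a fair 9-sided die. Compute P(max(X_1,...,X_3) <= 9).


P(max <= 9) = P(all X_i <= 9) = (P(X_1 <= 9))^3
= (9/9)^3 = 1^3 = 1

1


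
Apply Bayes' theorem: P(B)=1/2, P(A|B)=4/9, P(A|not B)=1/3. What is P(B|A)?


P(A) = P(A|B)P(B) + P(A|B')P(B') = 4/9*1/2 + 1/3*1/2 = 7/18
P(B|A) = P(A|B)P(B)/P(A) = (2/9)/(7/18) = 4/7

4/7


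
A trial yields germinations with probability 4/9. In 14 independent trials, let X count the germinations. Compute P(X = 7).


P(X=7) = C(14,7) * p^7 * (1-p)^7
= 3432 * 16384/4782969 * 78125/4782969
= 1464320000000/7625597484987

1464320000000/7625597484987


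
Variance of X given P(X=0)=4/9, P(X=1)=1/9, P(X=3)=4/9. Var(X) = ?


E[X] = 13/9, E[X^2] = 37/9
Var(X) = E[X^2] - (E[X])^2 = 37/9 - (13/9)^2 = 164/81

164/81


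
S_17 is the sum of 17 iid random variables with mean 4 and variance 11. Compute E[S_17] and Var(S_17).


E[S_n] = n*mu = 17*4 = 68
Var(S_n) = n*sigma^2 = 17*11 = 187

E[S_17]=68, Var(S_17)=187


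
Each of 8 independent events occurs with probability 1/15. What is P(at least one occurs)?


P(at least one) = 1 - P(none)
P(none) = (1 - 1/15)^8 = (14/15)^8 = 1475789056/2562890625
P(at least one) = 1 - 1475789056/2562890625 = 1087101569/2562890625

1087101569/2562890625


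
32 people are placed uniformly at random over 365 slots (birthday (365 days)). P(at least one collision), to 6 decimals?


P(all different) = prod((365-i)/365 for i=0..31) = 0.246652
P(at least one match) = 1 - 0.246652 = 0.753348

0.753348


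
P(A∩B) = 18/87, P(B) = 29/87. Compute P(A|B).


P(A|B) = P(A∩B)/P(B) = (18/87)/(29/87) = 18/29

18/29


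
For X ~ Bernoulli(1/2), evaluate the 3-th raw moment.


For Bernoulli: X in {0,1}
E[X^3] = 0^3*(1-1/2) + 1^3*1/2 = 1/2

1/2


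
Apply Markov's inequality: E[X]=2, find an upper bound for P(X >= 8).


Markov: P(X >= a) <= E[X]/a
P(X >= 8) <= 2/8 = 1/4

1/4


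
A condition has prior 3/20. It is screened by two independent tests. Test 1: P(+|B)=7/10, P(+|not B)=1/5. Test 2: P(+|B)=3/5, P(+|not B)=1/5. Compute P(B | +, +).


After test 1: P(+) = 7/10*3/20 + 1/5*17/20 = 11/40
P(B|+) = (21/200)/(11/40) = 21/55
After test 2 (use post1 as new prior): P(+) = 3/5*21/55 + 1/5*34/55 = 97/275
P(B|+,+) = (63/275)/(97/275) = 63/97

63/97


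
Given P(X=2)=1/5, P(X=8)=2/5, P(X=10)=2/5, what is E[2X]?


E[2X] = sum(g(x)*P(x))
= 4*1/5 + 16*2/5 + 20*2/5
= 76/5

76/5


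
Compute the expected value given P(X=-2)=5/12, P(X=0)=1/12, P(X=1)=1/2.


E[X] = sum(x * P(x))
= -2*5/12 + 0*1/12 + 1*1/2
= -1/3

-1/3


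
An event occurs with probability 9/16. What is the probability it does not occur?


P(A') = 1 - P(A) = 1 - 9/16 = 7/16

7/16


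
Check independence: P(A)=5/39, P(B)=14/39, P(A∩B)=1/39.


P(A)*P(B) = 5/39*14/39 = 70/1521
P(A∩B) = 1/39 != 70/1521, so not independent

No, A and B are not independent


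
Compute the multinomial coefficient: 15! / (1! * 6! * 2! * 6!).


15! = 1307674368000
Denominator: 1!=1 * 6!=720 * 2!=2 * 6!=720
Coefficient = 1307674368000 / 1036800 = 1261260

1261260


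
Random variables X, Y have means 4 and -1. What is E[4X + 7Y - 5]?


E[4X + 7Y - 5] = 4*E[X] + 7*E[Y] - 5
= (4)*(4) + (7)*(-1) + (-5)
= 16 - 7 - 5 = 4

4


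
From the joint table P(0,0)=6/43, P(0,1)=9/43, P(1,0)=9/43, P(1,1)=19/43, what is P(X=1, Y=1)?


Read from table: P(X=1, Y=1) = 19/43

19/43


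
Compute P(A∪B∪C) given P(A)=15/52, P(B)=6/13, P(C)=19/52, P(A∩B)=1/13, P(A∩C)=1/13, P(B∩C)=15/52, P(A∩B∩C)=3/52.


P(A∪B∪C) = P(A)+P(B)+P(C) - P(AB)-P(AC)-P(BC) + P(ABC)
= 15/52+6/13+19/52 - 1/13-1/13-15/52 + 3/52
= 19/26

19/26


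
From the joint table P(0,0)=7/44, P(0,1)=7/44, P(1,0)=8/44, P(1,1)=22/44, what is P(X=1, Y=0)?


Read from table: P(X=1, Y=0) = 8/44 = 2/11

2/11


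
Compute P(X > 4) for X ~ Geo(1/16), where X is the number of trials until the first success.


P(X > 4) = P(first 4 trials all fail) = (1-p)^4 = (15/16)^4 = 50625/65536

50625/65536


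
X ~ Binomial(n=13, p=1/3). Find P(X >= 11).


P(X>=11) = P(X=11) + P(X=12) + P(X=13)
= 104/531441 + 26/1594323 + 1/1594323
= 113/531441

113/531441


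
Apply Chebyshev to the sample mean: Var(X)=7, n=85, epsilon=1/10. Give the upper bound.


Var(Xbar) = Var(X)/n = 7/85
Chebyshev: P(|Xbar-mu| >= 1/10) <= Var(Xbar)/(1/10)^2 = (7/85)/(1/100) = 140/17
Bound exceeds 1, so trivial bound: 1

1


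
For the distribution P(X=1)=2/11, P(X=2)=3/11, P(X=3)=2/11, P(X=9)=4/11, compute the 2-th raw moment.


E[X^2] = sum(x^2 * P(x))
= 1*2/11 + 4*3/11 + 9*2/11 + 81*4/11
= 356/11

356/11


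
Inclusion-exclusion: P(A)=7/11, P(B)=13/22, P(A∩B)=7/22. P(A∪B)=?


P(A∪B) = P(A) + P(B) - P(A∩B)
= 7/11 + 13/22 - 7/22 = 10/11

10/11


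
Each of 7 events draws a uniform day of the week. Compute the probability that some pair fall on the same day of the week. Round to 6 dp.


P(all different) = prod((7-i)/7 for i=0..6) = 0.006120
P(at least one match) = 1 - 0.006120 = 0.993880

0.993880


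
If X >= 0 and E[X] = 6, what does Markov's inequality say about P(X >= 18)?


Markov: P(X >= a) <= E[X]/a
P(X >= 18) <= 6/18 = 1/3

1/3


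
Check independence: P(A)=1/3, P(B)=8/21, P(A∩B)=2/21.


P(A)*P(B) = 1/3*8/21 = 8/63
P(A∩B) = 2/21 != 8/63, so not independent

No, A and B are not independent


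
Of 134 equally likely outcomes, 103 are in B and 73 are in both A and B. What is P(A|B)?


P(A|B) = P(A∩B)/P(B) = (73/134)/(103/134) = 73/103

73/103


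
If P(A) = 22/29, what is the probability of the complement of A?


P(A') = 1 - P(A) = 1 - 22/29 = 7/29

7/29


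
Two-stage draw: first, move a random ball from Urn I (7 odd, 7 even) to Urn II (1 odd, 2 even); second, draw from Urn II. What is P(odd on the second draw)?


P(transfer odd) = 7/14 = 1/2; P(transfer even) = 1/2
If odd transferred: Urn II has 2 odd of 4, so P(odd|odd moved) = 1/2
If even transferred: Urn II has 1 odd of 4, so P(odd|even moved) = 1/4
By total probability: P(odd) = 1/2*1/2 + 1/2*1/4 = 3/8

3/8


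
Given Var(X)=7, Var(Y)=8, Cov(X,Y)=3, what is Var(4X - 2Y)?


Var(4X - 2Y) = 4^2*Var(X) + (-2)^2*Var(Y) + 2*4*(-2)*Cov(X,Y)
= 16*7 + 4*8 - 16*3
= 112 + 32 - 48 = 96

96


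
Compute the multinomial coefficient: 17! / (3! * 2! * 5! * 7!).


17! = 355687428096000
Denominator: 3!=6 * 2!=2 * 5!=120 * 7!=5040
Coefficient = 355687428096000 / 7257600 = 49008960

49008960


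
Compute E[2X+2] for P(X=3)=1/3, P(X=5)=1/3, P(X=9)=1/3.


E[2X+2] = sum(g(x)*P(x))
= 8*1/3 + 12*1/3 + 20*1/3
= 40/3

40/3
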